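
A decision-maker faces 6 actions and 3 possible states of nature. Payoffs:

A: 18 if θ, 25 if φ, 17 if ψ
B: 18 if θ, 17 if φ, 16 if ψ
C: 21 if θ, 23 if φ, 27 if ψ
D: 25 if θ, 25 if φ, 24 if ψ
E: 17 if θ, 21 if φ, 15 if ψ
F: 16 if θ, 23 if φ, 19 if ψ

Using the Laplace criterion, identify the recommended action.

D

Row averages: A=20, B=17, C=71/3, D=74/3, E=53/3, F=58/3
Highest average = 74/3 → D.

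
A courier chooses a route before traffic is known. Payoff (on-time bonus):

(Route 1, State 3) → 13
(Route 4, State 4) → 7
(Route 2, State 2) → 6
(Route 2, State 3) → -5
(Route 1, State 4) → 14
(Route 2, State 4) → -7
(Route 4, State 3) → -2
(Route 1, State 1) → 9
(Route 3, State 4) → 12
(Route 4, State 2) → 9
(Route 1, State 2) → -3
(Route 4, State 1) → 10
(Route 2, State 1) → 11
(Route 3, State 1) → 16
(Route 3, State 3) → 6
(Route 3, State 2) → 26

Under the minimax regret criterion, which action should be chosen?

Column bests: State 1=16, State 2=26, State 3=13, State 4=14.
Route 1 regrets: 7, 29, 0, 0 → max 29
Route 2 regrets: 5, 20, 18, 21 → max 21
Route 3 regrets: 0, 0, 7, 2 → max 7
Route 4 regrets: 6, 17, 15, 7 → max 17
Smallest max regret = 7 → Route 3.

Route 3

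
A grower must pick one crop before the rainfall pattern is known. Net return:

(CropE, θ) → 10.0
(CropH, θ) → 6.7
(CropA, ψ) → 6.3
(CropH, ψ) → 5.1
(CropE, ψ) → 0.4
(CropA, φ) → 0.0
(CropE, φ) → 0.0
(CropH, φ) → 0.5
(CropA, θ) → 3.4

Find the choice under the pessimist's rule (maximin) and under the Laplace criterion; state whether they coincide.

maximin → CropH; laplace → CropH (agree)

Row minima: CropE=0.0, CropH=0.5, CropA=0.0
Best worst-case = 0.5 → CropH.
Row averages: CropE=52/15, CropH=4.1, CropA=97/30
Highest average = 4.1 → CropH.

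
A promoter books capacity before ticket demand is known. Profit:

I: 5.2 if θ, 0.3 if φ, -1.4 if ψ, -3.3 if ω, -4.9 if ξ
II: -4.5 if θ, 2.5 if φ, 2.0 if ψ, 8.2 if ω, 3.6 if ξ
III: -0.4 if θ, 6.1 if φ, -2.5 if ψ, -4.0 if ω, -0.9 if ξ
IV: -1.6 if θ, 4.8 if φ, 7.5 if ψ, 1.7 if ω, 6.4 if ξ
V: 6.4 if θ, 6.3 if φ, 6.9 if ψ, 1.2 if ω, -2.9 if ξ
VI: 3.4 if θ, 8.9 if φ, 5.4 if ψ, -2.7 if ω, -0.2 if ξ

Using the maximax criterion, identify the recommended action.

Row maxima: I=5.2, II=8.2, III=6.1, IV=7.5, V=6.9, VI=8.9
Best best-case = 8.9 → VI.

VI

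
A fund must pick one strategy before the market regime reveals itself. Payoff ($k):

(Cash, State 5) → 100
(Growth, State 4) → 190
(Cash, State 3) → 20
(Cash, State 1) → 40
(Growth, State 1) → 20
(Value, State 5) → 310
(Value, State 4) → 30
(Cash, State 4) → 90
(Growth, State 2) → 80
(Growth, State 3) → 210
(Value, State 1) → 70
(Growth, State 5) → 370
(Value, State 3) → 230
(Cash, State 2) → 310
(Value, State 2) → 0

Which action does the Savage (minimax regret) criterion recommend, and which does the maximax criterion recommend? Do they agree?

minimax regret → Growth; maximax → Growth (agree)

Column bests: State 1=70, State 2=310, State 3=230, State 4=190, State 5=370.
Cash regrets: 30, 0, 210, 100, 270 → max 270
Growth regrets: 50, 230, 20, 0, 0 → max 230
Value regrets: 0, 310, 0, 160, 60 → max 310
Smallest max regret = 230 → Growth.
Row maxima: Cash=310, Growth=370, Value=310
Best best-case = 370 → Growth.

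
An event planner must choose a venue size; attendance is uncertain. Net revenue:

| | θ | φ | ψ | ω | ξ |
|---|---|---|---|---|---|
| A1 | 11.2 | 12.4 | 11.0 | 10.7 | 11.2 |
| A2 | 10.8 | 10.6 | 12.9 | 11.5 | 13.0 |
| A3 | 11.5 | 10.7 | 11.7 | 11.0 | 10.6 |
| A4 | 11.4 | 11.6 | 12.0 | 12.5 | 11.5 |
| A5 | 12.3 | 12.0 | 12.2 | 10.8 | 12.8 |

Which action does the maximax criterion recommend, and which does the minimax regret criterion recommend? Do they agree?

Row maxima: A1=12.4, A2=13.0, A3=11.7, A4=12.5, A5=12.8
Best best-case = 13.0 → A2.
Column bests: θ=12.3, φ=12.4, ψ=12.9, ω=12.5, ξ=13.0.
A1 regrets: 1.1, 0.0, 1.9, 1.8, 1.8 → max 1.9
A2 regrets: 1.5, 1.8, 0.0, 1.0, 0.0 → max 1.8
A3 regrets: 0.8, 1.7, 1.2, 1.5, 2.4 → max 2.4
A4 regrets: 0.9, 0.8, 0.9, 0.0, 1.5 → max 1.5
A5 regrets: 0.0, 0.4, 0.7, 1.7, 0.2 → max 1.7
Smallest max regret = 1.5 → A4.

maximax → A2; minimax regret → A4 (disagree)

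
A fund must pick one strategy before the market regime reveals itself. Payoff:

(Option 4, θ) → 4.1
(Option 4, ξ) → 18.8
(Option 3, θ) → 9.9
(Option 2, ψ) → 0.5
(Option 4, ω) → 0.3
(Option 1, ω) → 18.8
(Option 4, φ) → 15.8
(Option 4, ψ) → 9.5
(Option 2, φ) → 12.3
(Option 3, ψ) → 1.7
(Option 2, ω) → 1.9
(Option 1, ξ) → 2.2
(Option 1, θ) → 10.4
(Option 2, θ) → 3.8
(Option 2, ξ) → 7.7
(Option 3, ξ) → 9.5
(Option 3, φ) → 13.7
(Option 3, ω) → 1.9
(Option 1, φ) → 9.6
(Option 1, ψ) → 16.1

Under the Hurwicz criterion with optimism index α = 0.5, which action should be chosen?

Option 1

Option 1: 0.5·18.8 + 0.5·2.2 = 10.5
Option 2: 0.5·12.3 + 0.5·0.5 = 6.4
Option 3: 0.5·13.7 + 0.5·1.7 = 7.7
Option 4: 0.5·18.8 + 0.5·0.3 = 9.55
Highest Hurwicz score = 10.5 → Option 1.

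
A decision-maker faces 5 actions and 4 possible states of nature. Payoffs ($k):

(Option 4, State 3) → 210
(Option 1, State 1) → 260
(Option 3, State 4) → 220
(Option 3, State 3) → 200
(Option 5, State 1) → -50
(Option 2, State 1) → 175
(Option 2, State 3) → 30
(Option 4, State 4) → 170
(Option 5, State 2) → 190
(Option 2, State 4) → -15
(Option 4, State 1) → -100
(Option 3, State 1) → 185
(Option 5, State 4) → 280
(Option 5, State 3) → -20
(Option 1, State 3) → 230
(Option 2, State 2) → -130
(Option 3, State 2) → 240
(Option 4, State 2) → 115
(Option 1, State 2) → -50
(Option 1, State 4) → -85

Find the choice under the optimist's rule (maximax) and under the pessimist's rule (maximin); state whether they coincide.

maximax → Option 5; maximin → Option 3 (disagree)

Row maxima: Option 1=260, Option 2=175, Option 3=240, Option 4=210, Option 5=280
Best best-case = 280 → Option 5.
Row minima: Option 1=-85, Option 2=-130, Option 3=185, Option 4=-100, Option 5=-50
Best worst-case = 185 → Option 3.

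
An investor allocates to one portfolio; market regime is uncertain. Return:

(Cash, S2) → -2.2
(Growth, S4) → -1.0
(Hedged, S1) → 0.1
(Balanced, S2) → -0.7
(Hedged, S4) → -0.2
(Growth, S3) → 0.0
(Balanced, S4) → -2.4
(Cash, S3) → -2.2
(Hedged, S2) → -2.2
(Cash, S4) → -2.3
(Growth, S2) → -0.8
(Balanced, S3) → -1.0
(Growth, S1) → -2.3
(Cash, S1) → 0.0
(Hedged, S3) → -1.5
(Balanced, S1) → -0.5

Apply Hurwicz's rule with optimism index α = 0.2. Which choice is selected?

Balanced: 0.2·(-0.5) + 0.8·(-2.4) = -2.02
Hedged: 0.2·0.1 + 0.8·(-2.2) = -1.74
Cash: 0.2·0.0 + 0.8·(-2.3) = -1.84
Growth: 0.2·0.0 + 0.8·(-2.3) = -1.84
Highest Hurwicz score = -1.74 → Hedged.

Hedged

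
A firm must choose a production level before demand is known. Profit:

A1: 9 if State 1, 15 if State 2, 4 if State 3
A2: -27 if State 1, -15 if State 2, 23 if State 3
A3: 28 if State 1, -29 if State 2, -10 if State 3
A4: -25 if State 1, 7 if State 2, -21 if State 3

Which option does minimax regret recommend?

Column bests: State 1=28, State 2=15, State 3=23.
A1 regrets: 19, 0, 19 → max 19
A2 regrets: 55, 30, 0 → max 55
A3 regrets: 0, 44, 33 → max 44
A4 regrets: 53, 8, 44 → max 53
Smallest max regret = 19 → A1.

A1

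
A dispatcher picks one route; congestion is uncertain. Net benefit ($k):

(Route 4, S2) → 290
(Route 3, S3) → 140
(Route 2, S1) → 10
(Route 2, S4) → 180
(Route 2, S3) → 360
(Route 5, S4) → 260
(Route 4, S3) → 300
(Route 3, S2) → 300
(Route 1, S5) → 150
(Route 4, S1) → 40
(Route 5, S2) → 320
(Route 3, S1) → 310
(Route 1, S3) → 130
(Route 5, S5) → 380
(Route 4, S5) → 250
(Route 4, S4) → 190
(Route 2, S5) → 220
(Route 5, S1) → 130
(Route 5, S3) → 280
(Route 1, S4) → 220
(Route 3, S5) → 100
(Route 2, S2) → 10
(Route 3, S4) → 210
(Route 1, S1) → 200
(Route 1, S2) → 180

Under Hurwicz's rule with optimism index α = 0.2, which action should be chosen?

Route 5

Route 1: 0.2·220 + 0.8·130 = 148
Route 2: 0.2·360 + 0.8·10 = 80
Route 3: 0.2·310 + 0.8·100 = 142
Route 4: 0.2·300 + 0.8·40 = 92
Route 5: 0.2·380 + 0.8·130 = 180
Highest Hurwicz score = 180 → Route 5.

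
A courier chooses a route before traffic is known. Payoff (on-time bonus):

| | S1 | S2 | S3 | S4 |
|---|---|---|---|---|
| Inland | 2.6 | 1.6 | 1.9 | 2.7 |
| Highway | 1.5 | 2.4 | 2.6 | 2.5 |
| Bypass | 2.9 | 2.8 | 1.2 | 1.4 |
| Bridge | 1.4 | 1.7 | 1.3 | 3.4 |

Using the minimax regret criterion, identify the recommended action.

Column bests: S1=2.9, S2=2.8, S3=2.6, S4=3.4.
Inland regrets: 0.3, 1.2, 0.7, 0.7 → max 1.2
Highway regrets: 1.4, 0.4, 0.0, 0.9 → max 1.4
Bypass regrets: 0.0, 0.0, 1.4, 2.0 → max 2.0
Bridge regrets: 1.5, 1.1, 1.3, 0.0 → max 1.5
Smallest max regret = 1.2 → Inland.

Inland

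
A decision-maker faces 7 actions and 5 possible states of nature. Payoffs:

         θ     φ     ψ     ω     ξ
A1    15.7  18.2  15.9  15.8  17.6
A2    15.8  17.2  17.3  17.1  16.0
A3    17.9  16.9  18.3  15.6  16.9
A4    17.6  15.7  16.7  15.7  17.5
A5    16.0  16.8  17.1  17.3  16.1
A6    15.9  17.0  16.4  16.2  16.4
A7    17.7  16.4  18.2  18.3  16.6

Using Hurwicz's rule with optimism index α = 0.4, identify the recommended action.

A7

A1: 0.4·18.2 + 0.6·15.7 = 16.7
A2: 0.4·17.3 + 0.6·15.8 = 16.4
A3: 0.4·18.3 + 0.6·15.6 = 16.68
A4: 0.4·17.6 + 0.6·15.7 = 16.46
A5: 0.4·17.3 + 0.6·16.0 = 16.52
A6: 0.4·17.0 + 0.6·15.9 = 16.34
A7: 0.4·18.3 + 0.6·16.4 = 17.16
Highest Hurwicz score = 17.16 → A7.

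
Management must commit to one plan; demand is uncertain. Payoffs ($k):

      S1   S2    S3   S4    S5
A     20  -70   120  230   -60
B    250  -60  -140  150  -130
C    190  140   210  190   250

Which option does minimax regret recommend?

Column bests: S1=250, S2=140, S3=210, S4=230, S5=250.
A regrets: 230, 210, 90, 0, 310 → max 310
B regrets: 0, 200, 350, 80, 380 → max 380
C regrets: 60, 0, 0, 40, 0 → max 60
Smallest max regret = 60 → C.

C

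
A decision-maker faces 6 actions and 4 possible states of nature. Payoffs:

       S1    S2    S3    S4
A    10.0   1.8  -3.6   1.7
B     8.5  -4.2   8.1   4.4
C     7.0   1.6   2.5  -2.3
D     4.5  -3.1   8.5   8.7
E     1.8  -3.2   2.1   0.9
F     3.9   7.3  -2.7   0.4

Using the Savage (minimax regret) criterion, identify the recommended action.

Column bests: S1=10.0, S2=7.3, S3=8.5, S4=8.7.
A regrets: 0.0, 5.5, 12.1, 7.0 → max 12.1
B regrets: 1.5, 11.5, 0.4, 4.3 → max 11.5
C regrets: 3.0, 5.7, 6.0, 11.0 → max 11.0
D regrets: 5.5, 10.4, 0.0, 0.0 → max 10.4
E regrets: 8.2, 10.5, 6.4, 7.8 → max 10.5
F regrets: 6.1, 0.0, 11.2, 8.3 → max 11.2
Smallest max regret = 10.4 → D.

D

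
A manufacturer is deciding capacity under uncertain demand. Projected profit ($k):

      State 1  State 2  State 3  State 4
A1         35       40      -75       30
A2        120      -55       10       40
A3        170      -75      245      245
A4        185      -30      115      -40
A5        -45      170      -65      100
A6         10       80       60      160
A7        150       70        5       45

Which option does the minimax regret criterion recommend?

A6

Column bests: State 1=185, State 2=170, State 3=245, State 4=245.
A1 regrets: 150, 130, 320, 215 → max 320
A2 regrets: 65, 225, 235, 205 → max 235
A3 regrets: 15, 245, 0, 0 → max 245
A4 regrets: 0, 200, 130, 285 → max 285
A5 regrets: 230, 0, 310, 145 → max 310
A6 regrets: 175, 90, 185, 85 → max 185
A7 regrets: 35, 100, 240, 200 → max 240
Smallest max regret = 185 → A6.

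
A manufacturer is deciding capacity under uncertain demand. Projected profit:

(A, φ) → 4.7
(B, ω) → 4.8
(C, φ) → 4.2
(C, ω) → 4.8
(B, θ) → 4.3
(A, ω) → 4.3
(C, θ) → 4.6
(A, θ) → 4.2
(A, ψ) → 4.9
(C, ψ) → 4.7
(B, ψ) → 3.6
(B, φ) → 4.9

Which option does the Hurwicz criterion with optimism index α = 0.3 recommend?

A

A: 0.3·4.9 + 0.7·4.2 = 4.41
B: 0.3·4.9 + 0.7·3.6 = 3.99
C: 0.3·4.8 + 0.7·4.2 = 4.38
Highest Hurwicz score = 4.41 → A.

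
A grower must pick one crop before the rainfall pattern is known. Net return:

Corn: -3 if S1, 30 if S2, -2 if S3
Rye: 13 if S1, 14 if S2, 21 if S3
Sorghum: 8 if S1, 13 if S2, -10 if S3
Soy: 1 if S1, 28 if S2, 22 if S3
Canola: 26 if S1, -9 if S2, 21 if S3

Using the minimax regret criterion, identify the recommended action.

Column bests: S1=26, S2=30, S3=22.
Corn regrets: 29, 0, 24 → max 29
Rye regrets: 13, 16, 1 → max 16
Sorghum regrets: 18, 17, 32 → max 32
Soy regrets: 25, 2, 0 → max 25
Canola regrets: 0, 39, 1 → max 39
Smallest max regret = 16 → Rye.

Rye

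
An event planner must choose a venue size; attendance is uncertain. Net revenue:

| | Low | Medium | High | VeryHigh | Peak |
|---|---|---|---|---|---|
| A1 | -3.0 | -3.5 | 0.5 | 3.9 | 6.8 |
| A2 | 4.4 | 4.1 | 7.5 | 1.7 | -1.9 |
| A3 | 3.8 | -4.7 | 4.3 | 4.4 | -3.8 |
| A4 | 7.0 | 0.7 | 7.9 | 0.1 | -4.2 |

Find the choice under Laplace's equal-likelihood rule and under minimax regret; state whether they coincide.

laplace → A2; minimax regret → A2 (agree)

Row averages: A1=0.94, A2=3.16, A3=0.8, A4=2.3
Highest average = 3.16 → A2.
Column bests: Low=7.0, Medium=4.1, High=7.9, VeryHigh=4.4, Peak=6.8.
A1 regrets: 10.0, 7.6, 7.4, 0.5, 0.0 → max 10.0
A2 regrets: 2.6, 0.0, 0.4, 2.7, 8.7 → max 8.7
A3 regrets: 3.2, 8.8, 3.6, 0.0, 10.6 → max 10.6
A4 regrets: 0.0, 3.4, 0.0, 4.3, 11.0 → max 11.0
Smallest max regret = 8.7 → A2.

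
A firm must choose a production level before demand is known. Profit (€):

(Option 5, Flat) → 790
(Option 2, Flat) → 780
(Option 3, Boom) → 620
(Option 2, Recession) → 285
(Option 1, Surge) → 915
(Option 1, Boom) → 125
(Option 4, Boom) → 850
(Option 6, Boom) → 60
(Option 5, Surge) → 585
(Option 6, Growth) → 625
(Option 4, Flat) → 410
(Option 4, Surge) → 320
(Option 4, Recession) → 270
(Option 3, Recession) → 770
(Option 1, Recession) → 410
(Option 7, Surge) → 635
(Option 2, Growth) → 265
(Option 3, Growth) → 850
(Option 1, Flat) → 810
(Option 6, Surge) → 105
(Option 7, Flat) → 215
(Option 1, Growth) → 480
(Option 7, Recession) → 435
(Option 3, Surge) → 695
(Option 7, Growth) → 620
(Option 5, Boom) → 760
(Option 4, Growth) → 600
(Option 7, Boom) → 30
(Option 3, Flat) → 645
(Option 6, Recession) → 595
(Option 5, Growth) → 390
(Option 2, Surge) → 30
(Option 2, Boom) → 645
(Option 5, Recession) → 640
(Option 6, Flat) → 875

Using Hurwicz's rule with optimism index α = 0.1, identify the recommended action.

Option 1: 0.1·915 + 0.9·125 = 204
Option 2: 0.1·780 + 0.9·30 = 105
Option 3: 0.1·850 + 0.9·620 = 643
Option 4: 0.1·850 + 0.9·270 = 328
Option 5: 0.1·790 + 0.9·390 = 430
Option 6: 0.1·875 + 0.9·60 = 141.5
Option 7: 0.1·635 + 0.9·30 = 90.5
Highest Hurwicz score = 643 → Option 3.

Option 3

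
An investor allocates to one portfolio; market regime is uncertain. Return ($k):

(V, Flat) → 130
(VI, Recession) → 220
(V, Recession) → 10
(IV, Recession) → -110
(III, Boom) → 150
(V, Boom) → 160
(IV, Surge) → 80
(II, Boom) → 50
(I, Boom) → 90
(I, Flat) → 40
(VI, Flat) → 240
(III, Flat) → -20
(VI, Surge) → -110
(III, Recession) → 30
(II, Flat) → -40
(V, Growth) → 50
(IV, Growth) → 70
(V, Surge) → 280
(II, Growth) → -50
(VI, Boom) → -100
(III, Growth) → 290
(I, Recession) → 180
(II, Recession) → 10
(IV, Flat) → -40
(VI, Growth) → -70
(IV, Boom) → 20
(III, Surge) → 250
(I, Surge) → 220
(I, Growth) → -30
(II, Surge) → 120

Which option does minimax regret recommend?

Column bests: Recession=220, Flat=240, Growth=290, Boom=160, Surge=280.
I regrets: 40, 200, 320, 70, 60 → max 320
II regrets: 210, 280, 340, 110, 160 → max 340
III regrets: 190, 260, 0, 10, 30 → max 260
IV regrets: 330, 280, 220, 140, 200 → max 330
V regrets: 210, 110, 240, 0, 0 → max 240
VI regrets: 0, 0, 360, 260, 390 → max 390
Smallest max regret = 240 → V.

V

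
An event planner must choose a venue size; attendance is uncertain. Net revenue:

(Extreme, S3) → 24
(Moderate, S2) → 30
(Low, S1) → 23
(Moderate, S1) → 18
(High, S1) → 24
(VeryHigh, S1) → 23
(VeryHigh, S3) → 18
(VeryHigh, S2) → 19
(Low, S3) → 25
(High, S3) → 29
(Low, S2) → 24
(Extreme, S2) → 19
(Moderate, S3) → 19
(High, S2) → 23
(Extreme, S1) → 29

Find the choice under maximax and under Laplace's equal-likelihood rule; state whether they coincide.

maximax → Moderate; laplace → High (disagree)

Row maxima: Low=25, Moderate=30, High=29, VeryHigh=23, Extreme=29
Best best-case = 30 → Moderate.
Row averages: Low=24, Moderate=67/3, High=76/3, VeryHigh=20, Extreme=24
Highest average = 76/3 → High.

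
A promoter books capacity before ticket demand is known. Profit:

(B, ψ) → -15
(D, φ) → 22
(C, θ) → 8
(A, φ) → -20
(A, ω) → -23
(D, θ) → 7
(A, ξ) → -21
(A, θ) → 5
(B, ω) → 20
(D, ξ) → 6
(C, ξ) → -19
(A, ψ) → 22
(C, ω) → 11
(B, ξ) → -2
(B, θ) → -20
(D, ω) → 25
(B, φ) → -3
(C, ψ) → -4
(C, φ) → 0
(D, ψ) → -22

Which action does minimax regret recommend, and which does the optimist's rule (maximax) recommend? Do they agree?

Column bests: θ=8, φ=22, ψ=22, ω=25, ξ=6.
A regrets: 3, 42, 0, 48, 27 → max 48
B regrets: 28, 25, 37, 5, 8 → max 37
C regrets: 0, 22, 26, 14, 25 → max 26
D regrets: 1, 0, 44, 0, 0 → max 44
Smallest max regret = 26 → C.
Row maxima: A=22, B=20, C=11, D=25
Best best-case = 25 → D.

minimax regret → C; maximax → D (disagree)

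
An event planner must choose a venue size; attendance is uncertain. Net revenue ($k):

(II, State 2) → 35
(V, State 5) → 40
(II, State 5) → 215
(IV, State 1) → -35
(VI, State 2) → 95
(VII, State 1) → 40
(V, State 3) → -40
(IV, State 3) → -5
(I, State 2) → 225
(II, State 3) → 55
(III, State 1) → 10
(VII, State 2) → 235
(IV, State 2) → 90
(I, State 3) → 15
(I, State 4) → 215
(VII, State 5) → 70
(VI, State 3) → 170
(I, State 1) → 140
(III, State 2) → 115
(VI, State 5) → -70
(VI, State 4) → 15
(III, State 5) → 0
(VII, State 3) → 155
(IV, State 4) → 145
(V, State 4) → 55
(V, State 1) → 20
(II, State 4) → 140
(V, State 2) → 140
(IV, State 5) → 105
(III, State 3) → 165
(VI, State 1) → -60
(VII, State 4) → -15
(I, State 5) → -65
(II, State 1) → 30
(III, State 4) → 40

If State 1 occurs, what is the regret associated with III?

130

Best payoff under State 1 is 140.
Regret = 140 − 10 = 130.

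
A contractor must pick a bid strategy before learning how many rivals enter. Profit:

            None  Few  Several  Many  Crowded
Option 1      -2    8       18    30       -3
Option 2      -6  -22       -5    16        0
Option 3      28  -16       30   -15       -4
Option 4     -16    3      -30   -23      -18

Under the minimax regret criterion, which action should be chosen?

Option 1

Column bests: None=28, Few=8, Several=30, Many=30, Crowded=0.
Option 1 regrets: 30, 0, 12, 0, 3 → max 30
Option 2 regrets: 34, 30, 35, 14, 0 → max 35
Option 3 regrets: 0, 24, 0, 45, 4 → max 45
Option 4 regrets: 44, 5, 60, 53, 18 → max 60
Smallest max regret = 30 → Option 1.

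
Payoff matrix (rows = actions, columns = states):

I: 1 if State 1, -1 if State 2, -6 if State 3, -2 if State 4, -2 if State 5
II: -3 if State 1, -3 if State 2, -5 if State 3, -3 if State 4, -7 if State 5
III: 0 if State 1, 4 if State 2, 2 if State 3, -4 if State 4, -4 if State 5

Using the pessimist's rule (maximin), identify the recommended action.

Row minima: I=-6, II=-7, III=-4
Best worst-case = -4 → III.

III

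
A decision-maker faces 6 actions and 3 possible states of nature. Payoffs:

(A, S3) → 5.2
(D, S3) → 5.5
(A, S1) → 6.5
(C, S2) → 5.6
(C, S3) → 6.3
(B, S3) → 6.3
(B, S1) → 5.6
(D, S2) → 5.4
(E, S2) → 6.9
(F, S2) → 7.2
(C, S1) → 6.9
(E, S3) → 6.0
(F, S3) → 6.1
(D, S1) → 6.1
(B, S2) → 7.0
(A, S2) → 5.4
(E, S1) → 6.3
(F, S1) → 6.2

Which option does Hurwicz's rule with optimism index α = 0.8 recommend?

A: 0.8·6.5 + 0.2·5.2 = 6.24
B: 0.8·7.0 + 0.2·5.6 = 6.72
C: 0.8·6.9 + 0.2·5.6 = 6.64
D: 0.8·6.1 + 0.2·5.4 = 5.96
E: 0.8·6.9 + 0.2·6.0 = 6.72
F: 0.8·7.2 + 0.2·6.1 = 6.98
Highest Hurwicz score = 6.98 → F.

F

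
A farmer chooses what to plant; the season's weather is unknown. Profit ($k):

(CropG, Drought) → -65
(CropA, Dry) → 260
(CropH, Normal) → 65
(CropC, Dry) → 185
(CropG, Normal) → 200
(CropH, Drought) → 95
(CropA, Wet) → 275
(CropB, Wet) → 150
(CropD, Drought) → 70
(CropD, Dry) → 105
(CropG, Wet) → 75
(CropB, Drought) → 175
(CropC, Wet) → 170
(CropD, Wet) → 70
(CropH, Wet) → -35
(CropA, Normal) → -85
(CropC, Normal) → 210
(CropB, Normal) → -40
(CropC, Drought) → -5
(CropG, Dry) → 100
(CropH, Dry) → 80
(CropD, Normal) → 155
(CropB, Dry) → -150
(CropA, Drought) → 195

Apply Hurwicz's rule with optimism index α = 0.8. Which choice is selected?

CropA: 0.8·275 + 0.2·(-85) = 203
CropH: 0.8·95 + 0.2·(-35) = 69
CropC: 0.8·210 + 0.2·(-5) = 167
CropG: 0.8·200 + 0.2·(-65) = 147
CropB: 0.8·175 + 0.2·(-150) = 110
CropD: 0.8·155 + 0.2·70 = 138
Highest Hurwicz score = 203 → CropA.

CropA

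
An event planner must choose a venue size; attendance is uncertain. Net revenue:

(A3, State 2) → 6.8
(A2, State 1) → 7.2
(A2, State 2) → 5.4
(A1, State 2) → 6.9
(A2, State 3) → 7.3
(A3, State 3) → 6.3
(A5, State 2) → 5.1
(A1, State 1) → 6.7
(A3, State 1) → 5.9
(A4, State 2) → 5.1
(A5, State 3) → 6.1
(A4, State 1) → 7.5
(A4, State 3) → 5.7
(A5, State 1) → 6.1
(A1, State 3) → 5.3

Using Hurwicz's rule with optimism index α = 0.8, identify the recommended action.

A1: 0.8·6.9 + 0.2·5.3 = 6.58
A2: 0.8·7.3 + 0.2·5.4 = 6.92
A3: 0.8·6.8 + 0.2·5.9 = 6.62
A4: 0.8·7.5 + 0.2·5.1 = 7.02
A5: 0.8·6.1 + 0.2·5.1 = 5.9
Highest Hurwicz score = 7.02 → A4.

A4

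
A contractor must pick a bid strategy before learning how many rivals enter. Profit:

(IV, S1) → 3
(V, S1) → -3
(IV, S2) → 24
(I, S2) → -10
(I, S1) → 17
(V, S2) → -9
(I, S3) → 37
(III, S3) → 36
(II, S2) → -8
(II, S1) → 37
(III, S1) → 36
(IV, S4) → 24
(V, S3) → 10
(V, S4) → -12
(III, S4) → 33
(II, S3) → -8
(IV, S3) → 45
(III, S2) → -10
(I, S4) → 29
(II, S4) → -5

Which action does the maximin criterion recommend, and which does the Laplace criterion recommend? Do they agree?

Row minima: I=-10, II=-8, III=-10, IV=3, V=-12
Best worst-case = 3 → IV.
Row averages: I=18.25, II=4, III=23.75, IV=24, V=-3.5
Highest average = 24 → IV.

maximin → IV; laplace → IV (agree)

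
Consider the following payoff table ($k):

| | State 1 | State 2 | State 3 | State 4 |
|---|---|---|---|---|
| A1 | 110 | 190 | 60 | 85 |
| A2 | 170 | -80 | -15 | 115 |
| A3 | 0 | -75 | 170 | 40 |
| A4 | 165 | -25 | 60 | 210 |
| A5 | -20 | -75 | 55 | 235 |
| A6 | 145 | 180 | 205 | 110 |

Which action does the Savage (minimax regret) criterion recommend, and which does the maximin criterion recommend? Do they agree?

Column bests: State 1=170, State 2=190, State 3=205, State 4=235.
A1 regrets: 60, 0, 145, 150 → max 150
A2 regrets: 0, 270, 220, 120 → max 270
A3 regrets: 170, 265, 35, 195 → max 265
A4 regrets: 5, 215, 145, 25 → max 215
A5 regrets: 190, 265, 150, 0 → max 265
A6 regrets: 25, 10, 0, 125 → max 125
Smallest max regret = 125 → A6.
Row minima: A1=60, A2=-80, A3=-75, A4=-25, A5=-75, A6=110
Best worst-case = 110 → A6.

minimax regret → A6; maximin → A6 (agree)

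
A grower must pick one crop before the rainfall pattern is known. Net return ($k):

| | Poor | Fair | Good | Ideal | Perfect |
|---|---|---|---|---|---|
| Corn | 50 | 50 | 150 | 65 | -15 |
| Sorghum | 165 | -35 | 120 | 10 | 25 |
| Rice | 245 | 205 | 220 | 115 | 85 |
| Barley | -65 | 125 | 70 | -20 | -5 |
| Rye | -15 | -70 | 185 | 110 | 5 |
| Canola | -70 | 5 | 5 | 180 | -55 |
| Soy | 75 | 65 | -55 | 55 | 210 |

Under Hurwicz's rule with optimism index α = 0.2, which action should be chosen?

Corn: 0.2·150 + 0.8·(-15) = 18
Sorghum: 0.2·165 + 0.8·(-35) = 5
Rice: 0.2·245 + 0.8·85 = 117
Barley: 0.2·125 + 0.8·(-65) = -27
Rye: 0.2·185 + 0.8·(-70) = -19
Canola: 0.2·180 + 0.8·(-70) = -20
Soy: 0.2·210 + 0.8·(-55) = -2
Highest Hurwicz score = 117 → Rice.

Rice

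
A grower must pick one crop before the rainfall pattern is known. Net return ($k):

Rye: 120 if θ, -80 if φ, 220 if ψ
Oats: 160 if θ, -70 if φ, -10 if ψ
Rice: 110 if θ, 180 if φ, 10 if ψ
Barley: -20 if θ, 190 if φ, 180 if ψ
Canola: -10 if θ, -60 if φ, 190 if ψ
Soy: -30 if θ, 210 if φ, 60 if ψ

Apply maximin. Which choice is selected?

Row minima: Rye=-80, Oats=-70, Rice=10, Barley=-20, Canola=-60, Soy=-30
Best worst-case = 10 → Rice.

Rice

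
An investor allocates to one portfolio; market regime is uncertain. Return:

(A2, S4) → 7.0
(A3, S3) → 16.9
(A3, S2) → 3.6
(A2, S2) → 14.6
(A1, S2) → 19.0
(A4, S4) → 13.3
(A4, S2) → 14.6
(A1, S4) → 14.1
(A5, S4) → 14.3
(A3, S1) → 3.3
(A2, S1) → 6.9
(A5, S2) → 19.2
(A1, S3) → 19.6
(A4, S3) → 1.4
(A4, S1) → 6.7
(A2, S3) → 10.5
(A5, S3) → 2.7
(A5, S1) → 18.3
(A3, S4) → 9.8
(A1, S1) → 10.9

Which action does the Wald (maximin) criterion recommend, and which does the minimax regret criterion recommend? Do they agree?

maximin → A1; minimax regret → A1 (agree)

Row minima: A1=10.9, A2=6.9, A3=3.3, A4=1.4, A5=2.7
Best worst-case = 10.9 → A1.
Column bests: S1=18.3, S2=19.2, S3=19.6, S4=14.3.
A1 regrets: 7.4, 0.2, 0.0, 0.2 → max 7.4
A2 regrets: 11.4, 4.6, 9.1, 7.3 → max 11.4
A3 regrets: 15.0, 15.6, 2.7, 4.5 → max 15.6
A4 regrets: 11.6, 4.6, 18.2, 1.0 → max 18.2
A5 regrets: 0.0, 0.0, 16.9, 0.0 → max 16.9
Smallest max regret = 7.4 → A1.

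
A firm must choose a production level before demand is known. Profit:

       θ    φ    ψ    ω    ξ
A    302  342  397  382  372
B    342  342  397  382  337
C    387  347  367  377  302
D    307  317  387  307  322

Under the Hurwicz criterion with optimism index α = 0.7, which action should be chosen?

A: 0.7·397 + 0.3·302 = 368.5
B: 0.7·397 + 0.3·337 = 379
C: 0.7·387 + 0.3·302 = 361.5
D: 0.7·387 + 0.3·307 = 363
Highest Hurwicz score = 379 → B.

B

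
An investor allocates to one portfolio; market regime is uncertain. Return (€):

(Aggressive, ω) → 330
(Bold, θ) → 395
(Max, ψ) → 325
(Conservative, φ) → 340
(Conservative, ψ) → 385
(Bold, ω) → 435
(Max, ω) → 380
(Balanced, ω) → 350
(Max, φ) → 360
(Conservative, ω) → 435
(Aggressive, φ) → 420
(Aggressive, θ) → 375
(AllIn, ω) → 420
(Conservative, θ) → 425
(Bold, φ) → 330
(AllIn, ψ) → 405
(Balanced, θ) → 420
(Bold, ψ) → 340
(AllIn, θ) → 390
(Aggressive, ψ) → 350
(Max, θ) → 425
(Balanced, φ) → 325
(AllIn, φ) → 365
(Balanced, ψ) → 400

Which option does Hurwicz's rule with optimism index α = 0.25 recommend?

Conservative: 0.25·435 + 0.75·340 = 363.75
Balanced: 0.25·420 + 0.75·325 = 348.75
Aggressive: 0.25·420 + 0.75·330 = 352.5
Bold: 0.25·435 + 0.75·330 = 356.25
AllIn: 0.25·420 + 0.75·365 = 378.75
Max: 0.25·425 + 0.75·325 = 350
Highest Hurwicz score = 378.75 → AllIn.

AllIn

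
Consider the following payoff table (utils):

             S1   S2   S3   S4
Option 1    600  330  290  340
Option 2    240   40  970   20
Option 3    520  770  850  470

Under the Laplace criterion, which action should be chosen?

Row averages: Option 1=390, Option 2=317.5, Option 3=652.5
Highest average = 652.5 → Option 3.

Option 3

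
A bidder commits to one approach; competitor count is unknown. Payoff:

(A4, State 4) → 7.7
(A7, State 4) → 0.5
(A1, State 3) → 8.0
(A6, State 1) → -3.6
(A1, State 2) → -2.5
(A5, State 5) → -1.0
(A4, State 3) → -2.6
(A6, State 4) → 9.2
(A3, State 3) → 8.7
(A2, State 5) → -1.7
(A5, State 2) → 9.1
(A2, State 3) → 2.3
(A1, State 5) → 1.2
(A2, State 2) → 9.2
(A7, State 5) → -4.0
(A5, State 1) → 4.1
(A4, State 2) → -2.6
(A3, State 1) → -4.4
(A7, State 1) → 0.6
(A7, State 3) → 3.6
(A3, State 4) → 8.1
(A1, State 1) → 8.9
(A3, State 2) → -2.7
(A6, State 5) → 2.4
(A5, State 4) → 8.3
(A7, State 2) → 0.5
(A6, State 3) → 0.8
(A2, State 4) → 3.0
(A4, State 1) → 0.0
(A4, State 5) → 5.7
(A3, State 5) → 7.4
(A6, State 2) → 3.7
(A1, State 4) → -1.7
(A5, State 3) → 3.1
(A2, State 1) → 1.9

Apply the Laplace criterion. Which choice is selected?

A5

Row averages: A1=2.78, A2=2.94, A3=3.42, A4=1.64, A5=4.72, A6=2.5, A7=0.24
Highest average = 4.72 → A5.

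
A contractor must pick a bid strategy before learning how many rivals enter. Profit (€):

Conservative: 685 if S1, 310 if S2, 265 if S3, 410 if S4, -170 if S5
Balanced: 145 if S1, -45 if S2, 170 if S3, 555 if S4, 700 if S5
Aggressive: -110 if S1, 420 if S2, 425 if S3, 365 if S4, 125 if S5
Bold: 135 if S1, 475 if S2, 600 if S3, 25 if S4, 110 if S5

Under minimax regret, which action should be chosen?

Balanced

Column bests: S1=685, S2=475, S3=600, S4=555, S5=700.
Conservative regrets: 0, 165, 335, 145, 870 → max 870
Balanced regrets: 540, 520, 430, 0, 0 → max 540
Aggressive regrets: 795, 55, 175, 190, 575 → max 795
Bold regrets: 550, 0, 0, 530, 590 → max 590
Smallest max regret = 540 → Balanced.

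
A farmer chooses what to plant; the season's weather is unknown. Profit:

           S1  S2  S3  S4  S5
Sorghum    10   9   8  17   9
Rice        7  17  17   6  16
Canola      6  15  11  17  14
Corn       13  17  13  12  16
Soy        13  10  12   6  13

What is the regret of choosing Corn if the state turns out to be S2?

Best payoff under S2 is 17.
Regret = 17 − 17 = 0.

0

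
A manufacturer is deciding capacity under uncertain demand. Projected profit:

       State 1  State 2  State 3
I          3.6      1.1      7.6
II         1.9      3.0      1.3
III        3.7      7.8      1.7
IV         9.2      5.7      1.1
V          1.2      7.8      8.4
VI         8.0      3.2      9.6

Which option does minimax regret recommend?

Column bests: State 1=9.2, State 2=7.8, State 3=9.6.
I regrets: 5.6, 6.7, 2.0 → max 6.7
II regrets: 7.3, 4.8, 8.3 → max 8.3
III regrets: 5.5, 0.0, 7.9 → max 7.9
IV regrets: 0.0, 2.1, 8.5 → max 8.5
V regrets: 8.0, 0.0, 1.2 → max 8.0
VI regrets: 1.2, 4.6, 0.0 → max 4.6
Smallest max regret = 4.6 → VI.

VI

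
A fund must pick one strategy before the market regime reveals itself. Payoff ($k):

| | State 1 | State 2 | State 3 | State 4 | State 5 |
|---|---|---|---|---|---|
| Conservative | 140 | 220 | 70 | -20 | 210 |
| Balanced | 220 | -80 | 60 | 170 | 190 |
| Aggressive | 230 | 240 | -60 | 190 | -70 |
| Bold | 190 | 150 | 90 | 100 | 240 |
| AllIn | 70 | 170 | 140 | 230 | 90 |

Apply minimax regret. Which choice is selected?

Column bests: State 1=230, State 2=240, State 3=140, State 4=230, State 5=240.
Conservative regrets: 90, 20, 70, 250, 30 → max 250
Balanced regrets: 10, 320, 80, 60, 50 → max 320
Aggressive regrets: 0, 0, 200, 40, 310 → max 310
Bold regrets: 40, 90, 50, 130, 0 → max 130
AllIn regrets: 160, 70, 0, 0, 150 → max 160
Smallest max regret = 130 → Bold.

Bold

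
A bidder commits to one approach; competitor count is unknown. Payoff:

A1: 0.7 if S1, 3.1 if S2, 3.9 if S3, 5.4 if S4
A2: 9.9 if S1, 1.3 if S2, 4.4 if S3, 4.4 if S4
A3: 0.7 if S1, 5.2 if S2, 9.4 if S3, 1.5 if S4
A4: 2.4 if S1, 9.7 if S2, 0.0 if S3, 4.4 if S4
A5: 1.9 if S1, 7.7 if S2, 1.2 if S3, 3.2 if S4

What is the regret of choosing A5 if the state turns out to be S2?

Best payoff under S2 is 9.7.
Regret = 9.7 − 7.7 = 2.0.

2.0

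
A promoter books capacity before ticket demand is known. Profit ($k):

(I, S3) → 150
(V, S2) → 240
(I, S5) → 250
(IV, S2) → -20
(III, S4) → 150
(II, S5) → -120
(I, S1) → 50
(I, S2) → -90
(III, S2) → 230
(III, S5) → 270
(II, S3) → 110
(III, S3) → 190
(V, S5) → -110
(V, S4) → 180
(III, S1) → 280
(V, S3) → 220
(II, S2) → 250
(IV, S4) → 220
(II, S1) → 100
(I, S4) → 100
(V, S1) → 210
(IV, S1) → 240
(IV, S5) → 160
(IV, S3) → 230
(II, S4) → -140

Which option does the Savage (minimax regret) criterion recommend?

III

Column bests: S1=280, S2=250, S3=230, S4=220, S5=270.
I regrets: 230, 340, 80, 120, 20 → max 340
II regrets: 180, 0, 120, 360, 390 → max 390
III regrets: 0, 20, 40, 70, 0 → max 70
IV regrets: 40, 270, 0, 0, 110 → max 270
V regrets: 70, 10, 10, 40, 380 → max 380
Smallest max regret = 70 → III.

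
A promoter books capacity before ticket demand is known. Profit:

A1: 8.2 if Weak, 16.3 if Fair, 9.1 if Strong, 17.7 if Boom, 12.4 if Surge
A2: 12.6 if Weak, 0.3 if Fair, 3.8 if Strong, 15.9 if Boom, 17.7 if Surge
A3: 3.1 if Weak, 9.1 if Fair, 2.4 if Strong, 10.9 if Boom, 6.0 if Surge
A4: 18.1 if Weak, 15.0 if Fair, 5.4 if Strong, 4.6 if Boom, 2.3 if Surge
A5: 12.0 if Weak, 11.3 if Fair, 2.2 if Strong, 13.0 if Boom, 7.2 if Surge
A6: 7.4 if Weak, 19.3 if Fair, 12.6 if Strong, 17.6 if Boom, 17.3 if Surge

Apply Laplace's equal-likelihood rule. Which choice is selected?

A6

Row averages: A1=12.74, A2=10.06, A3=6.3, A4=9.08, A5=9.14, A6=14.84
Highest average = 14.84 → A6.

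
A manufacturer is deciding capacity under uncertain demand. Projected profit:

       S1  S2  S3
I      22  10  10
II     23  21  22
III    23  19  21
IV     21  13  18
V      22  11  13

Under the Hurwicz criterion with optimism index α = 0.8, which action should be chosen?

II

I: 0.8·22 + 0.2·10 = 19.6
II: 0.8·23 + 0.2·21 = 22.6
III: 0.8·23 + 0.2·19 = 22.2
IV: 0.8·21 + 0.2·13 = 19.4
V: 0.8·22 + 0.2·11 = 19.8
Highest Hurwicz score = 22.6 → II.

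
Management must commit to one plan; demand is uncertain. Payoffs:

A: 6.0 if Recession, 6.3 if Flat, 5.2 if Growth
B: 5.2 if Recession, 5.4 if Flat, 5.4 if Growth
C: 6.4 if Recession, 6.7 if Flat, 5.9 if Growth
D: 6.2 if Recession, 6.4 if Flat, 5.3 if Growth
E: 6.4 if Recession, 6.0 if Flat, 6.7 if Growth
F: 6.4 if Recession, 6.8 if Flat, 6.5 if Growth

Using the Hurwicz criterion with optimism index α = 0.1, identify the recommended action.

A: 0.1·6.3 + 0.9·5.2 = 5.31
B: 0.1·5.4 + 0.9·5.2 = 5.22
C: 0.1·6.7 + 0.9·5.9 = 5.98
D: 0.1·6.4 + 0.9·5.3 = 5.41
E: 0.1·6.7 + 0.9·6.0 = 6.07
F: 0.1·6.8 + 0.9·6.4 = 6.44
Highest Hurwicz score = 6.44 → F.

F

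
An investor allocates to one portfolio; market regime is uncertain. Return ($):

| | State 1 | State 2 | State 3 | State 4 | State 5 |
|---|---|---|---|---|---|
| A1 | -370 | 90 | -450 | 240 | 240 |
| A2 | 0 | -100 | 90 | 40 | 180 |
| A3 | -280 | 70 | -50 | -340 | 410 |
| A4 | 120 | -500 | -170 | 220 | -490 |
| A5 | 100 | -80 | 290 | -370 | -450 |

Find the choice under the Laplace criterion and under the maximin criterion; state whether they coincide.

laplace → A2; maximin → A2 (agree)

Row averages: A1=-50, A2=42, A3=-38, A4=-164, A5=-102
Highest average = 42 → A2.
Row minima: A1=-450, A2=-100, A3=-340, A4=-500, A5=-450
Best worst-case = -100 → A2.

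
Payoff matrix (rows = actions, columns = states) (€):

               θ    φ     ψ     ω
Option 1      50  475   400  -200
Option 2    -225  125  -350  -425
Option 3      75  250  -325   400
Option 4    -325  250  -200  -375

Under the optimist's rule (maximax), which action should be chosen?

Option 1

Row maxima: Option 1=475, Option 2=125, Option 3=400, Option 4=250
Best best-case = 475 → Option 1.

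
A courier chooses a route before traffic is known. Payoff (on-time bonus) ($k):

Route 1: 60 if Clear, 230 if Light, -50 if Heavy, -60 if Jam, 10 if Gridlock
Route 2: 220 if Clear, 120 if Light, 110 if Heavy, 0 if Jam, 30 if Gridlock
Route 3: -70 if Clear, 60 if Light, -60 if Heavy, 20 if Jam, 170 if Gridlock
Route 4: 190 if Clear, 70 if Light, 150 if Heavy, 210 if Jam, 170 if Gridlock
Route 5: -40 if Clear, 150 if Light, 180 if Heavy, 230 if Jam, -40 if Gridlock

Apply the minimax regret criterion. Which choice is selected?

Column bests: Clear=220, Light=230, Heavy=180, Jam=230, Gridlock=170.
Route 1 regrets: 160, 0, 230, 290, 160 → max 290
Route 2 regrets: 0, 110, 70, 230, 140 → max 230
Route 3 regrets: 290, 170, 240, 210, 0 → max 290
Route 4 regrets: 30, 160, 30, 20, 0 → max 160
Route 5 regrets: 260, 80, 0, 0, 210 → max 260
Smallest max regret = 160 → Route 4.

Route 4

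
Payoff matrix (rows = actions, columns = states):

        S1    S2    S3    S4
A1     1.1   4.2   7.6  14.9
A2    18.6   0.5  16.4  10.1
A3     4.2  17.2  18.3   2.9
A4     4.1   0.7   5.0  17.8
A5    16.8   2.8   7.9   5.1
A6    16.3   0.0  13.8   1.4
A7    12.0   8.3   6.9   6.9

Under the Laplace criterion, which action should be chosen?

Row averages: A1=6.95, A2=11.4, A3=10.65, A4=6.9, A5=8.15, A6=7.875, A7=8.525
Highest average = 11.4 → A2.

A2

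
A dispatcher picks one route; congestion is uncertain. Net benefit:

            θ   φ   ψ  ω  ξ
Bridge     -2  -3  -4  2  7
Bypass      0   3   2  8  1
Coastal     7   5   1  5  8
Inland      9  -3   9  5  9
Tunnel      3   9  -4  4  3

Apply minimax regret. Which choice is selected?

Column bests: θ=9, φ=9, ψ=9, ω=8, ξ=9.
Bridge regrets: 11, 12, 13, 6, 2 → max 13
Bypass regrets: 9, 6, 7, 0, 8 → max 9
Coastal regrets: 2, 4, 8, 3, 1 → max 8
Inland regrets: 0, 12, 0, 3, 0 → max 12
Tunnel regrets: 6, 0, 13, 4, 6 → max 13
Smallest max regret = 8 → Coastal.

Coastal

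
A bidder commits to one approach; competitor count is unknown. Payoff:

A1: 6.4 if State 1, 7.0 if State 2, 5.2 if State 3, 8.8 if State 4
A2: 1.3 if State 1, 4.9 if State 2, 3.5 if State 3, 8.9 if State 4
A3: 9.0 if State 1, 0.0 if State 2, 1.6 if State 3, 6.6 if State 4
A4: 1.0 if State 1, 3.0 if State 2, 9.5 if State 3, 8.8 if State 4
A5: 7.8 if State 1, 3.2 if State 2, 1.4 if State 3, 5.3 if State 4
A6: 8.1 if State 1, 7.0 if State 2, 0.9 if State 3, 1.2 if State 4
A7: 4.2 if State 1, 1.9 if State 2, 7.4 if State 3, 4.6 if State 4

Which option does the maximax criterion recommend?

A4

Row maxima: A1=8.8, A2=8.9, A3=9.0, A4=9.5, A5=7.8, A6=8.1, A7=7.4
Best best-case = 9.5 → A4.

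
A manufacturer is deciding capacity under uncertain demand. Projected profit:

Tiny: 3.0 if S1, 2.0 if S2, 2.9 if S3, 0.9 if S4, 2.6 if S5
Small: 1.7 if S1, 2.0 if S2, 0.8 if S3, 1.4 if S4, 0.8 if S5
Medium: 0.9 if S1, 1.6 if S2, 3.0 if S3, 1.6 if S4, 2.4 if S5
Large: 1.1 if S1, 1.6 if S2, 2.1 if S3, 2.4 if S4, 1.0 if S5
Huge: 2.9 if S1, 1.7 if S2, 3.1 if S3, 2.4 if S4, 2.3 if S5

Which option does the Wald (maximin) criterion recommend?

Huge

Row minima: Tiny=0.9, Small=0.8, Medium=0.9, Large=1.0, Huge=1.7
Best worst-case = 1.7 → Huge.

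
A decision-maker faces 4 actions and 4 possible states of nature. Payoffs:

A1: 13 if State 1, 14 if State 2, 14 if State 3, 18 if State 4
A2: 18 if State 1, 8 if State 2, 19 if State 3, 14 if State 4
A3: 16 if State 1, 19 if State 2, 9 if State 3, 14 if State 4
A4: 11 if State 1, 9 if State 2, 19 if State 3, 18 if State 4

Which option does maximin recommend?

A1

Row minima: A1=13, A2=8, A3=9, A4=9
Best worst-case = 13 → A1.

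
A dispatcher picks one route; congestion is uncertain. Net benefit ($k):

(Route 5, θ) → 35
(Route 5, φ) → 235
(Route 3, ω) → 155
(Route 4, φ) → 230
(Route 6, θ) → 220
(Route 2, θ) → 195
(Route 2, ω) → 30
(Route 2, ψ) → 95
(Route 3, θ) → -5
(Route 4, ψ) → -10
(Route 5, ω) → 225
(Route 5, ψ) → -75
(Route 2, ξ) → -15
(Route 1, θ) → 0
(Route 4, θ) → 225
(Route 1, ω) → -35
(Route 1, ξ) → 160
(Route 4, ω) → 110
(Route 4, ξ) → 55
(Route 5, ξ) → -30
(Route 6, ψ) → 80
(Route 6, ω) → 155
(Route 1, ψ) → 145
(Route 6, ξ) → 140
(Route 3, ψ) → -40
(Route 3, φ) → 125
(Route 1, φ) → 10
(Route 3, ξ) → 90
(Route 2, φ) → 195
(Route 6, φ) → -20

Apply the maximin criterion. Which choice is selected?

Route 4

Row minima: Route 1=-35, Route 2=-15, Route 3=-40, Route 4=-10, Route 5=-75, Route 6=-20
Best worst-case = -10 → Route 4.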